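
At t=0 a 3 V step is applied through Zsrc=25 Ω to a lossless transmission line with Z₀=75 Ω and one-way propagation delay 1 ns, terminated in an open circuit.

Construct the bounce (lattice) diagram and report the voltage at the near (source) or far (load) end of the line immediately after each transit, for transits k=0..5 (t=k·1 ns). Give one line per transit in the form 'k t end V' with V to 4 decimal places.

0 0 source 2.2500
1 1 load 4.5000
2 2 source 3.3750
3 3 load 2.2500
4 4 source 2.8125
5 5 load 3.3750

Γ_L=1.000000, Γ_S=-0.500000; launch V₁=3·75/100=2.250000
k=0 src: V=2.2500
k=1 load: inc=2.250000, refl=2.250000·1.000000=2.2500; V=0.000000+2.250000+2.250000=4.5000
k=2 src: inc=2.250000, refl=2.250000·-0.500000=-1.1250; V=2.250000+2.250000+-1.125000=3.3750
k=3 load: inc=-1.125000, refl=-1.125000·1.000000=-1.1250; V=4.500000+-1.125000+-1.125000=2.2500
k=4 src: inc=-1.125000, refl=-1.125000·-0.500000=0.5625; V=3.375000+-1.125000+0.562500=2.8125
k=5 load: inc=0.562500, refl=0.562500·1.000000=0.5625; V=2.250000+0.562500+0.562500=3.3750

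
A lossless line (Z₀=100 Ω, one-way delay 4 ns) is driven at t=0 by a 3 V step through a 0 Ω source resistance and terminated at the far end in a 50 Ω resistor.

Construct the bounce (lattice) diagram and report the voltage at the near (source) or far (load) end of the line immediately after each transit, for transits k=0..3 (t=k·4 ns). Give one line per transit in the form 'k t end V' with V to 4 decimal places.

Γ_L=-0.333333, Γ_S=-1.000000; launch V₁=3·100/100=3.000000
k=0 src: V=3.0000
k=1 load: inc=3.000000, refl=3.000000·-0.333333=-1.0000; V=0.000000+3.000000+-1.000000=2.0000
k=2 src: inc=-1.000000, refl=-1.000000·-1.000000=1.0000; V=3.000000+-1.000000+1.000000=3.0000
k=3 load: inc=1.000000, refl=1.000000·-0.333333=-0.3333; V=2.000000+1.000000+-0.333333=2.6667

0 0 source 3.0000
1 4 load 2.0000
2 8 source 3.0000
3 12 load 2.6667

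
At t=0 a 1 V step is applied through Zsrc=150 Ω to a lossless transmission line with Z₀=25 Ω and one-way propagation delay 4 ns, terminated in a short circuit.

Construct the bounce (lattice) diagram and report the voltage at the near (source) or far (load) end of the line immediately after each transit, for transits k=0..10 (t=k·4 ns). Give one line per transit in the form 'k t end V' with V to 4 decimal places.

Γ_L=-1.000000, Γ_S=0.714286; launch V₁=1·25/175=0.142857
k=0 src: V=0.1429
k=1 load: inc=0.142857, refl=0.142857·-1.000000=-0.1429; V=0.000000+0.142857+-0.142857=0.0000
k=2 src: inc=-0.142857, refl=-0.142857·0.714286=-0.1020; V=0.142857+-0.142857+-0.102041=-0.1020
k=3 load: inc=-0.102041, refl=-0.102041·-1.000000=0.1020; V=0.000000+-0.102041+0.102041=0.0000
k=4 src: inc=0.102041, refl=0.102041·0.714286=0.0729; V=-0.102041+0.102041+0.072886=0.0729
k=5 load: inc=0.072886, refl=0.072886·-1.000000=-0.0729; V=0.000000+0.072886+-0.072886=0.0000
k=6 src: inc=-0.072886, refl=-0.072886·0.714286=-0.0521; V=0.072886+-0.072886+-0.052062=-0.0521
k=7 load: inc=-0.052062, refl=-0.052062·-1.000000=0.0521; V=0.000000+-0.052062+0.052062=0.0000
k=8 src: inc=0.052062, refl=0.052062·0.714286=0.0372; V=-0.052062+0.052062+0.037187=0.0372
k=9 load: inc=0.037187, refl=0.037187·-1.000000=-0.0372; V=0.000000+0.037187+-0.037187=0.0000
k=10 src: inc=-0.037187, refl=-0.037187·0.714286=-0.0266; V=0.037187+-0.037187+-0.026562=-0.0266

0 0 source 0.1429
1 4 load 0.0000
2 8 source -0.1020
3 12 load 0.0000
4 16 source 0.0729
5 20 load 0.0000
6 24 source -0.0521
7 28 load 0.0000
8 32 source 0.0372
9 36 load 0.0000
10 40 source -0.0266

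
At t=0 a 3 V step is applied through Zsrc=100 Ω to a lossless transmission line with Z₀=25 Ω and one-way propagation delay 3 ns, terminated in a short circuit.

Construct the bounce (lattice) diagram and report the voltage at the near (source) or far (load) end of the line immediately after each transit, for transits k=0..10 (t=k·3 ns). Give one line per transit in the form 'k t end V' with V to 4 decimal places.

Γ_L=-1.000000, Γ_S=0.600000; launch V₁=3·25/125=0.600000
k=0 src: V=0.6000
k=1 load: inc=0.600000, refl=0.600000·-1.000000=-0.6000; V=0.000000+0.600000+-0.600000=0.0000
k=2 src: inc=-0.600000, refl=-0.600000·0.600000=-0.3600; V=0.600000+-0.600000+-0.360000=-0.3600
k=3 load: inc=-0.360000, refl=-0.360000·-1.000000=0.3600; V=0.000000+-0.360000+0.360000=0.0000
k=4 src: inc=0.360000, refl=0.360000·0.600000=0.2160; V=-0.360000+0.360000+0.216000=0.2160
k=5 load: inc=0.216000, refl=0.216000·-1.000000=-0.2160; V=0.000000+0.216000+-0.216000=0.0000
k=6 src: inc=-0.216000, refl=-0.216000·0.600000=-0.1296; V=0.216000+-0.216000+-0.129600=-0.1296
k=7 load: inc=-0.129600, refl=-0.129600·-1.000000=0.1296; V=0.000000+-0.129600+0.129600=0.0000
k=8 src: inc=0.129600, refl=0.129600·0.600000=0.0778; V=-0.129600+0.129600+0.077760=0.0778
k=9 load: inc=0.077760, refl=0.077760·-1.000000=-0.0778; V=0.000000+0.077760+-0.077760=0.0000
k=10 src: inc=-0.077760, refl=-0.077760·0.600000=-0.0467; V=0.077760+-0.077760+-0.046656=-0.0467

0 0 source 0.6000
1 3 load 0.0000
2 6 source -0.3600
3 9 load 0.0000
4 12 source 0.2160
5 15 load 0.0000
6 18 source -0.1296
7 21 load 0.0000
8 24 source 0.0778
9 27 load 0.0000
10 30 source -0.0467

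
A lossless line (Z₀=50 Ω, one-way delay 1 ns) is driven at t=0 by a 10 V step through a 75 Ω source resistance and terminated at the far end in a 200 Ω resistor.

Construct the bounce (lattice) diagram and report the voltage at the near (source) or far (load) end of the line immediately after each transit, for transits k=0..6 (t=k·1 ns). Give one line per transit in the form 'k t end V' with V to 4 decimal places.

0 0 source 4.0000
1 1 load 6.4000
2 2 source 6.8800
3 3 load 7.1680
4 4 source 7.2256
5 5 load 7.2602
6 6 source 7.2671

Γ_L=0.600000, Γ_S=0.200000; launch V₁=10·50/125=4.000000
k=0 src: V=4.0000
k=1 load: inc=4.000000, refl=4.000000·0.600000=2.4000; V=0.000000+4.000000+2.400000=6.4000
k=2 src: inc=2.400000, refl=2.400000·0.200000=0.4800; V=4.000000+2.400000+0.480000=6.8800
k=3 load: inc=0.480000, refl=0.480000·0.600000=0.2880; V=6.400000+0.480000+0.288000=7.1680
k=4 src: inc=0.288000, refl=0.288000·0.200000=0.0576; V=6.880000+0.288000+0.057600=7.2256
k=5 load: inc=0.057600, refl=0.057600·0.600000=0.0346; V=7.168000+0.057600+0.034560=7.2602
k=6 src: inc=0.034560, refl=0.034560·0.200000=0.0069; V=7.225600+0.034560+0.006912=7.2671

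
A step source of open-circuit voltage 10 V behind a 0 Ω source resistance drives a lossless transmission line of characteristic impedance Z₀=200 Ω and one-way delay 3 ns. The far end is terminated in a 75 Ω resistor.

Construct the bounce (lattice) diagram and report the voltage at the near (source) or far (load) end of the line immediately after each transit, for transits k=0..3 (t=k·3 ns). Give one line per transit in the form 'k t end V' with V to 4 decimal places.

Γ_L=-0.454545, Γ_S=-1.000000; launch V₁=10·200/200=10.000000
k=0 src: V=10.0000
k=1 load: inc=10.000000, refl=10.000000·-0.454545=-4.5455; V=0.000000+10.000000+-4.545455=5.4545
k=2 src: inc=-4.545455, refl=-4.545455·-1.000000=4.5455; V=10.000000+-4.545455+4.545455=10.0000
k=3 load: inc=4.545455, refl=4.545455·-0.454545=-2.0661; V=5.454545+4.545455+-2.066116=7.9339

0 0 source 10.0000
1 3 load 5.4545
2 6 source 10.0000
3 9 load 7.9339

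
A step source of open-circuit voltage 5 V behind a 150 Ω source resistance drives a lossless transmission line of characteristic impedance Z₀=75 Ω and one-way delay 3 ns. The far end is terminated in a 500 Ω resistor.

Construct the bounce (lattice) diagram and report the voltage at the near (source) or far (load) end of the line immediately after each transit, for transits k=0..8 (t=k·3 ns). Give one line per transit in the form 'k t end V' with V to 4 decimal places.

0 0 source 1.6667
1 3 load 2.8986
2 6 source 3.3092
3 9 load 3.6127
4 12 source 3.7139
5 15 load 3.7886
6 18 source 3.8136
7 21 load 3.8320
8 24 source 3.8381

Γ_L=0.739130, Γ_S=0.333333; launch V₁=5·75/225=1.666667
k=0 src: V=1.6667
k=1 load: inc=1.666667, refl=1.666667·0.739130=1.2319; V=0.000000+1.666667+1.231884=2.8986
k=2 src: inc=1.231884, refl=1.231884·0.333333=0.4106; V=1.666667+1.231884+0.410628=3.3092
k=3 load: inc=0.410628, refl=0.410628·0.739130=0.3035; V=2.898551+0.410628+0.303508=3.6127
k=4 src: inc=0.303508, refl=0.303508·0.333333=0.1012; V=3.309179+0.303508+0.101169=3.7139
k=5 load: inc=0.101169, refl=0.101169·0.739130=0.0748; V=3.612686+0.101169+0.074777=3.7886
k=6 src: inc=0.074777, refl=0.074777·0.333333=0.0249; V=3.713856+0.074777+0.024926=3.8136
k=7 load: inc=0.024926, refl=0.024926·0.739130=0.0184; V=3.788633+0.024926+0.018423=3.8320
k=8 src: inc=0.018423, refl=0.018423·0.333333=0.0061; V=3.813559+0.018423+0.006141=3.8381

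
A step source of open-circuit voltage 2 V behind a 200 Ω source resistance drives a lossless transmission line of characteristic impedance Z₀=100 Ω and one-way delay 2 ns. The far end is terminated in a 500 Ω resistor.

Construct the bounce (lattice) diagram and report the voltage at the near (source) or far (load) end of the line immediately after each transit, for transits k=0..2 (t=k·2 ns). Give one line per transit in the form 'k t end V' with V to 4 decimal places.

Γ_L=0.666667, Γ_S=0.333333; launch V₁=2·100/300=0.666667
k=0 src: V=0.6667
k=1 load: inc=0.666667, refl=0.666667·0.666667=0.4444; V=0.000000+0.666667+0.444444=1.1111
k=2 src: inc=0.444444, refl=0.444444·0.333333=0.1481; V=0.666667+0.444444+0.148148=1.2593

0 0 source 0.6667
1 2 load 1.1111
2 4 source 1.2593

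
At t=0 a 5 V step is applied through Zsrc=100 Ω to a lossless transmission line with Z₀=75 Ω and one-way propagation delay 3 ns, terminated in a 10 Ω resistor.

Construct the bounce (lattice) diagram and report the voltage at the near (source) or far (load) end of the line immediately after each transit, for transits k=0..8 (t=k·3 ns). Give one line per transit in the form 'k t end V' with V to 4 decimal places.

0 0 source 2.1429
1 3 load 0.5042
2 6 source 0.2701
3 9 load 0.4491
4 12 source 0.4747
5 15 load 0.4551
6 18 source 0.4523
7 21 load 0.4545
8 24 source 0.4548

Γ_L=-0.764706, Γ_S=0.142857; launch V₁=5·75/175=2.142857
k=0 src: V=2.1429
k=1 load: inc=2.142857, refl=2.142857·-0.764706=-1.6387; V=0.000000+2.142857+-1.638655=0.5042
k=2 src: inc=-1.638655, refl=-1.638655·0.142857=-0.2341; V=2.142857+-1.638655+-0.234094=0.2701
k=3 load: inc=-0.234094, refl=-0.234094·-0.764706=0.1790; V=0.504202+-0.234094+0.179013=0.4491
k=4 src: inc=0.179013, refl=0.179013·0.142857=0.0256; V=0.270108+0.179013+0.025573=0.4747
k=5 load: inc=0.025573, refl=0.025573·-0.764706=-0.0196; V=0.449121+0.025573+-0.019556=0.4551
k=6 src: inc=-0.019556, refl=-0.019556·0.142857=-0.0028; V=0.474694+-0.019556+-0.002794=0.4523
k=7 load: inc=-0.002794, refl=-0.002794·-0.764706=0.0021; V=0.455138+-0.002794+0.002136=0.4545
k=8 src: inc=0.002136, refl=0.002136·0.142857=0.0003; V=0.452344+0.002136+0.000305=0.4548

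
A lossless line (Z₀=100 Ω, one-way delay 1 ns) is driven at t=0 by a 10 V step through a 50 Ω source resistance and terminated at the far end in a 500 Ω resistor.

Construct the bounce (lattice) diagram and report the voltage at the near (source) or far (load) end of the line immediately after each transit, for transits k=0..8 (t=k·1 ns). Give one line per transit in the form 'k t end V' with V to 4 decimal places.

0 0 source 6.6667
1 1 load 11.1111
2 2 source 9.6296
3 3 load 8.6420
4 4 source 8.9712
5 5 load 9.1907
6 6 source 9.1175
7 7 load 9.0687
8 8 source 9.0850

Γ_L=0.666667, Γ_S=-0.333333; launch V₁=10·100/150=6.666667
k=0 src: V=6.6667
k=1 load: inc=6.666667, refl=6.666667·0.666667=4.4444; V=0.000000+6.666667+4.444444=11.1111
k=2 src: inc=4.444444, refl=4.444444·-0.333333=-1.4815; V=6.666667+4.444444+-1.481481=9.6296
k=3 load: inc=-1.481481, refl=-1.481481·0.666667=-0.9877; V=11.111111+-1.481481+-0.987654=8.6420
k=4 src: inc=-0.987654, refl=-0.987654·-0.333333=0.3292; V=9.629630+-0.987654+0.329218=8.9712
k=5 load: inc=0.329218, refl=0.329218·0.666667=0.2195; V=8.641975+0.329218+0.219479=9.1907
k=6 src: inc=0.219479, refl=0.219479·-0.333333=-0.0732; V=8.971193+0.219479+-0.073160=9.1175
k=7 load: inc=-0.073160, refl=-0.073160·0.666667=-0.0488; V=9.190672+-0.073160+-0.048773=9.0687
k=8 src: inc=-0.048773, refl=-0.048773·-0.333333=0.0163; V=9.117513+-0.048773+0.016258=9.0850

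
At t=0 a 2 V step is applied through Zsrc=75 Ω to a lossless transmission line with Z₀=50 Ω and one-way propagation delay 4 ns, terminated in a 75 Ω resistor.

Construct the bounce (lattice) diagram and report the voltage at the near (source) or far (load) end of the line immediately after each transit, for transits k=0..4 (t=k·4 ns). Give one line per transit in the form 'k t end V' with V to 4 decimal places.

Γ_L=0.200000, Γ_S=0.200000; launch V₁=2·50/125=0.800000
k=0 src: V=0.8000
k=1 load: inc=0.800000, refl=0.800000·0.200000=0.1600; V=0.000000+0.800000+0.160000=0.9600
k=2 src: inc=0.160000, refl=0.160000·0.200000=0.0320; V=0.800000+0.160000+0.032000=0.9920
k=3 load: inc=0.032000, refl=0.032000·0.200000=0.0064; V=0.960000+0.032000+0.006400=0.9984
k=4 src: inc=0.006400, refl=0.006400·0.200000=0.0013; V=0.992000+0.006400+0.001280=0.9997

0 0 source 0.8000
1 4 load 0.9600
2 8 source 0.9920
3 12 load 0.9984
4 16 source 0.9997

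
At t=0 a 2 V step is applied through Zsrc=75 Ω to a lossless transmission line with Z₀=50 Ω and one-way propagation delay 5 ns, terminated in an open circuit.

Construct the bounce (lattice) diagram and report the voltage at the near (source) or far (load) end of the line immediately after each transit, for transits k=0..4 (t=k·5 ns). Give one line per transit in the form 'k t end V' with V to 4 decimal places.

Γ_L=1.000000, Γ_S=0.200000; launch V₁=2·50/125=0.800000
k=0 src: V=0.8000
k=1 load: inc=0.800000, refl=0.800000·1.000000=0.8000; V=0.000000+0.800000+0.800000=1.6000
k=2 src: inc=0.800000, refl=0.800000·0.200000=0.1600; V=0.800000+0.800000+0.160000=1.7600
k=3 load: inc=0.160000, refl=0.160000·1.000000=0.1600; V=1.600000+0.160000+0.160000=1.9200
k=4 src: inc=0.160000, refl=0.160000·0.200000=0.0320; V=1.760000+0.160000+0.032000=1.9520

0 0 source 0.8000
1 5 load 1.6000
2 10 source 1.7600
3 15 load 1.9200
4 20 source 1.9520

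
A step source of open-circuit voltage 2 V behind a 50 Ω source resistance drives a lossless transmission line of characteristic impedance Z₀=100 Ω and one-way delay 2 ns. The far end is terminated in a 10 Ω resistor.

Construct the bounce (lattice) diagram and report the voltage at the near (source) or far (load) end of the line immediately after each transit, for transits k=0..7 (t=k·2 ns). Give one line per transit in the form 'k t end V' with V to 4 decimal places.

0 0 source 1.3333
1 2 load 0.2424
2 4 source 0.6061
3 6 load 0.3085
4 8 source 0.4077
5 10 load 0.3266
6 12 source 0.3536
7 14 load 0.3315

Γ_L=-0.818182, Γ_S=-0.333333; launch V₁=2·100/150=1.333333
k=0 src: V=1.3333
k=1 load: inc=1.333333, refl=1.333333·-0.818182=-1.0909; V=0.000000+1.333333+-1.090909=0.2424
k=2 src: inc=-1.090909, refl=-1.090909·-0.333333=0.3636; V=1.333333+-1.090909+0.363636=0.6061
k=3 load: inc=0.363636, refl=0.363636·-0.818182=-0.2975; V=0.242424+0.363636+-0.297521=0.3085
k=4 src: inc=-0.297521, refl=-0.297521·-0.333333=0.0992; V=0.606061+-0.297521+0.099174=0.4077
k=5 load: inc=0.099174, refl=0.099174·-0.818182=-0.0811; V=0.308540+0.099174+-0.081142=0.3266
k=6 src: inc=-0.081142, refl=-0.081142·-0.333333=0.0270; V=0.407713+-0.081142+0.027047=0.3536
k=7 load: inc=0.027047, refl=0.027047·-0.818182=-0.0221; V=0.326572+0.027047+-0.022130=0.3315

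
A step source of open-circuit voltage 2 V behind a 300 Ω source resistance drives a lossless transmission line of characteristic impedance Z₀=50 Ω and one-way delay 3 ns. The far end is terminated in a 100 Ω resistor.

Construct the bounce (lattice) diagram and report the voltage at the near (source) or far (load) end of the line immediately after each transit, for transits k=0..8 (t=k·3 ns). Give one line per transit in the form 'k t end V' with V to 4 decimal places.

Γ_L=0.333333, Γ_S=0.714286; launch V₁=2·50/350=0.285714
k=0 src: V=0.2857
k=1 load: inc=0.285714, refl=0.285714·0.333333=0.0952; V=0.000000+0.285714+0.095238=0.3810
k=2 src: inc=0.095238, refl=0.095238·0.714286=0.0680; V=0.285714+0.095238+0.068027=0.4490
k=3 load: inc=0.068027, refl=0.068027·0.333333=0.0227; V=0.380952+0.068027+0.022676=0.4717
k=4 src: inc=0.022676, refl=0.022676·0.714286=0.0162; V=0.448980+0.022676+0.016197=0.4879
k=5 load: inc=0.016197, refl=0.016197·0.333333=0.0054; V=0.471655+0.016197+0.005399=0.4933
k=6 src: inc=0.005399, refl=0.005399·0.714286=0.0039; V=0.487852+0.005399+0.003856=0.4971
k=7 load: inc=0.003856, refl=0.003856·0.333333=0.0013; V=0.493251+0.003856+0.001285=0.4984
k=8 src: inc=0.001285, refl=0.001285·0.714286=0.0009; V=0.497108+0.001285+0.000918=0.4993

0 0 source 0.2857
1 3 load 0.3810
2 6 source 0.4490
3 9 load 0.4717
4 12 source 0.4879
5 15 load 0.4933
6 18 source 0.4971
7 21 load 0.4984
8 24 source 0.4993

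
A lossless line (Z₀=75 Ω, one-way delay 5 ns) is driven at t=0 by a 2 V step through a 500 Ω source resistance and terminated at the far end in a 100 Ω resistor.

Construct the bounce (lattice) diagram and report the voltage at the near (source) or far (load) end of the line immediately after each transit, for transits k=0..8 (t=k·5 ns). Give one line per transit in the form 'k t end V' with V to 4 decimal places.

Γ_L=0.142857, Γ_S=0.739130; launch V₁=2·75/575=0.260870
k=0 src: V=0.2609
k=1 load: inc=0.260870, refl=0.260870·0.142857=0.0373; V=0.000000+0.260870+0.037267=0.2981
k=2 src: inc=0.037267, refl=0.037267·0.739130=0.0275; V=0.260870+0.037267+0.027545=0.3257
k=3 load: inc=0.027545, refl=0.027545·0.142857=0.0039; V=0.298137+0.027545+0.003935=0.3296
k=4 src: inc=0.003935, refl=0.003935·0.739130=0.0029; V=0.325682+0.003935+0.002909=0.3325
k=5 load: inc=0.002909, refl=0.002909·0.142857=0.0004; V=0.329617+0.002909+0.000416=0.3329
k=6 src: inc=0.000416, refl=0.000416·0.739130=0.0003; V=0.332525+0.000416+0.000307=0.3332
k=7 load: inc=0.000307, refl=0.000307·0.142857=0.0000; V=0.332941+0.000307+0.000044=0.3333
k=8 src: inc=0.000044, refl=0.000044·0.739130=0.0000; V=0.333248+0.000044+0.000032=0.3333

0 0 source 0.2609
1 5 load 0.2981
2 10 source 0.3257
3 15 load 0.3296
4 20 source 0.3325
5 25 load 0.3329
6 30 source 0.3332
7 35 load 0.3333
8 40 source 0.3333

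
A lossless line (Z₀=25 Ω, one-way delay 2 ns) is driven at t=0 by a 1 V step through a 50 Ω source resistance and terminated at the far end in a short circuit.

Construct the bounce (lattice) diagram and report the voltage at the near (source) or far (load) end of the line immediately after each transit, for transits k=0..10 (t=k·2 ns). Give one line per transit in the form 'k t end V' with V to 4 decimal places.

Γ_L=-1.000000, Γ_S=0.333333; launch V₁=1·25/75=0.333333
k=0 src: V=0.3333
k=1 load: inc=0.333333, refl=0.333333·-1.000000=-0.3333; V=0.000000+0.333333+-0.333333=0.0000
k=2 src: inc=-0.333333, refl=-0.333333·0.333333=-0.1111; V=0.333333+-0.333333+-0.111111=-0.1111
k=3 load: inc=-0.111111, refl=-0.111111·-1.000000=0.1111; V=0.000000+-0.111111+0.111111=0.0000
k=4 src: inc=0.111111, refl=0.111111·0.333333=0.0370; V=-0.111111+0.111111+0.037037=0.0370
k=5 load: inc=0.037037, refl=0.037037·-1.000000=-0.0370; V=0.000000+0.037037+-0.037037=0.0000
k=6 src: inc=-0.037037, refl=-0.037037·0.333333=-0.0123; V=0.037037+-0.037037+-0.012346=-0.0123
k=7 load: inc=-0.012346, refl=-0.012346·-1.000000=0.0123; V=0.000000+-0.012346+0.012346=0.0000
k=8 src: inc=0.012346, refl=0.012346·0.333333=0.0041; V=-0.012346+0.012346+0.004115=0.0041
k=9 load: inc=0.004115, refl=0.004115·-1.000000=-0.0041; V=0.000000+0.004115+-0.004115=0.0000
k=10 src: inc=-0.004115, refl=-0.004115·0.333333=-0.0014; V=0.004115+-0.004115+-0.001372=-0.0014

0 0 source 0.3333
1 2 load 0.0000
2 4 source -0.1111
3 6 load 0.0000
4 8 source 0.0370
5 10 load 0.0000
6 12 source -0.0123
7 14 load 0.0000
8 16 source 0.0041
9 18 load 0.0000
10 20 source -0.0014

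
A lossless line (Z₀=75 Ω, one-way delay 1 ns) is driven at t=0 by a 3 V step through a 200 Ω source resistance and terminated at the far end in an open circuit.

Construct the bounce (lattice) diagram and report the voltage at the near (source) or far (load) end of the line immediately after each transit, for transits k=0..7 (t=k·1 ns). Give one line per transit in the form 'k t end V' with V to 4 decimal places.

Γ_L=1.000000, Γ_S=0.454545; launch V₁=3·75/275=0.818182
k=0 src: V=0.8182
k=1 load: inc=0.818182, refl=0.818182·1.000000=0.8182; V=0.000000+0.818182+0.818182=1.6364
k=2 src: inc=0.818182, refl=0.818182·0.454545=0.3719; V=0.818182+0.818182+0.371901=2.0083
k=3 load: inc=0.371901, refl=0.371901·1.000000=0.3719; V=1.636364+0.371901+0.371901=2.3802
k=4 src: inc=0.371901, refl=0.371901·0.454545=0.1690; V=2.008264+0.371901+0.169046=2.5492
k=5 load: inc=0.169046, refl=0.169046·1.000000=0.1690; V=2.380165+0.169046+0.169046=2.7183
k=6 src: inc=0.169046, refl=0.169046·0.454545=0.0768; V=2.549211+0.169046+0.076839=2.7951
k=7 load: inc=0.076839, refl=0.076839·1.000000=0.0768; V=2.718257+0.076839+0.076839=2.8719

0 0 source 0.8182
1 1 load 1.6364
2 2 source 2.0083
3 3 load 2.3802
4 4 source 2.5492
5 5 load 2.7183
6 6 source 2.7951
7 7 load 2.8719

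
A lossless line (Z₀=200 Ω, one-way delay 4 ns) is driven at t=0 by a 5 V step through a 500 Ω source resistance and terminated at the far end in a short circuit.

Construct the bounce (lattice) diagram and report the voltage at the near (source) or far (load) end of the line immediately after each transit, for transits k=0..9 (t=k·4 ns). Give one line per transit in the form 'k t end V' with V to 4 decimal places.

Γ_L=-1.000000, Γ_S=0.428571; launch V₁=5·200/700=1.428571
k=0 src: V=1.4286
k=1 load: inc=1.428571, refl=1.428571·-1.000000=-1.4286; V=0.000000+1.428571+-1.428571=0.0000
k=2 src: inc=-1.428571, refl=-1.428571·0.428571=-0.6122; V=1.428571+-1.428571+-0.612245=-0.6122
k=3 load: inc=-0.612245, refl=-0.612245·-1.000000=0.6122; V=0.000000+-0.612245+0.612245=0.0000
k=4 src: inc=0.612245, refl=0.612245·0.428571=0.2624; V=-0.612245+0.612245+0.262391=0.2624
k=5 load: inc=0.262391, refl=0.262391·-1.000000=-0.2624; V=0.000000+0.262391+-0.262391=0.0000
k=6 src: inc=-0.262391, refl=-0.262391·0.428571=-0.1125; V=0.262391+-0.262391+-0.112453=-0.1125
k=7 load: inc=-0.112453, refl=-0.112453·-1.000000=0.1125; V=0.000000+-0.112453+0.112453=0.0000
k=8 src: inc=0.112453, refl=0.112453·0.428571=0.0482; V=-0.112453+0.112453+0.048194=0.0482
k=9 load: inc=0.048194, refl=0.048194·-1.000000=-0.0482; V=0.000000+0.048194+-0.048194=0.0000

0 0 source 1.4286
1 4 load 0.0000
2 8 source -0.6122
3 12 load 0.0000
4 16 source 0.2624
5 20 load 0.0000
6 24 source -0.1125
7 28 load 0.0000
8 32 source 0.0482
9 36 load 0.0000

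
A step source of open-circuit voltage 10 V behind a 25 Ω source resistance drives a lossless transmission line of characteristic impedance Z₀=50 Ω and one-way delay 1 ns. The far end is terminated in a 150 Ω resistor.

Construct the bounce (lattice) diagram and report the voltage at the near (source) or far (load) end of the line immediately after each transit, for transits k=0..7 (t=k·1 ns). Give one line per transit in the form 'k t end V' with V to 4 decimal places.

Γ_L=0.500000, Γ_S=-0.333333; launch V₁=10·50/75=6.666667
k=0 src: V=6.6667
k=1 load: inc=6.666667, refl=6.666667·0.500000=3.3333; V=0.000000+6.666667+3.333333=10.0000
k=2 src: inc=3.333333, refl=3.333333·-0.333333=-1.1111; V=6.666667+3.333333+-1.111111=8.8889
k=3 load: inc=-1.111111, refl=-1.111111·0.500000=-0.5556; V=10.000000+-1.111111+-0.555556=8.3333
k=4 src: inc=-0.555556, refl=-0.555556·-0.333333=0.1852; V=8.888889+-0.555556+0.185185=8.5185
k=5 load: inc=0.185185, refl=0.185185·0.500000=0.0926; V=8.333333+0.185185+0.092593=8.6111
k=6 src: inc=0.092593, refl=0.092593·-0.333333=-0.0309; V=8.518519+0.092593+-0.030864=8.5802
k=7 load: inc=-0.030864, refl=-0.030864·0.500000=-0.0154; V=8.611111+-0.030864+-0.015432=8.5648

0 0 source 6.6667
1 1 load 10.0000
2 2 source 8.8889
3 3 load 8.3333
4 4 source 8.5185
5 5 load 8.6111
6 6 source 8.5802
7 7 load 8.5648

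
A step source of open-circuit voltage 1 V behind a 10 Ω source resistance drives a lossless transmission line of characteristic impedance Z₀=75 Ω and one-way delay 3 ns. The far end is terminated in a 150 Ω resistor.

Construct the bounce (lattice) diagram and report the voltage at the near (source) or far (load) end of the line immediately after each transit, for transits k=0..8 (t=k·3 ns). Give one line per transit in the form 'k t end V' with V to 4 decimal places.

Γ_L=0.333333, Γ_S=-0.764706; launch V₁=1·75/85=0.882353
k=0 src: V=0.8824
k=1 load: inc=0.882353, refl=0.882353·0.333333=0.2941; V=0.000000+0.882353+0.294118=1.1765
k=2 src: inc=0.294118, refl=0.294118·-0.764706=-0.2249; V=0.882353+0.294118+-0.224913=0.9516
k=3 load: inc=-0.224913, refl=-0.224913·0.333333=-0.0750; V=1.176471+-0.224913+-0.074971=0.8766
k=4 src: inc=-0.074971, refl=-0.074971·-0.764706=0.0573; V=0.951557+-0.074971+0.057331=0.9339
k=5 load: inc=0.057331, refl=0.057331·0.333333=0.0191; V=0.876586+0.057331+0.019110=0.9530
k=6 src: inc=0.019110, refl=0.019110·-0.764706=-0.0146; V=0.933917+0.019110+-0.014614=0.9384
k=7 load: inc=-0.014614, refl=-0.014614·0.333333=-0.0049; V=0.953027+-0.014614+-0.004871=0.9335
k=8 src: inc=-0.004871, refl=-0.004871·-0.764706=0.0037; V=0.938413+-0.004871+0.003725=0.9373

0 0 source 0.8824
1 3 load 1.1765
2 6 source 0.9516
3 9 load 0.8766
4 12 source 0.9339
5 15 load 0.9530
6 18 source 0.9384
7 21 load 0.9335
8 24 source 0.9373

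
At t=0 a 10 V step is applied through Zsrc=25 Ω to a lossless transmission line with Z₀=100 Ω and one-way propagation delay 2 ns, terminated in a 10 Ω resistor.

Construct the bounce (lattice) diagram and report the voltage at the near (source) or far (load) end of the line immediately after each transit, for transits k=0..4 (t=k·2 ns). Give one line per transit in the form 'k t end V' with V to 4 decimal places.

Γ_L=-0.818182, Γ_S=-0.600000; launch V₁=10·100/125=8.000000
k=0 src: V=8.0000
k=1 load: inc=8.000000, refl=8.000000·-0.818182=-6.5455; V=0.000000+8.000000+-6.545455=1.4545
k=2 src: inc=-6.545455, refl=-6.545455·-0.600000=3.9273; V=8.000000+-6.545455+3.927273=5.3818
k=3 load: inc=3.927273, refl=3.927273·-0.818182=-3.2132; V=1.454545+3.927273+-3.213223=2.1686
k=4 src: inc=-3.213223, refl=-3.213223·-0.600000=1.9279; V=5.381818+-3.213223+1.927934=4.0965

0 0 source 8.0000
1 2 load 1.4545
2 4 source 5.3818
3 6 load 2.1686
4 8 source 4.0965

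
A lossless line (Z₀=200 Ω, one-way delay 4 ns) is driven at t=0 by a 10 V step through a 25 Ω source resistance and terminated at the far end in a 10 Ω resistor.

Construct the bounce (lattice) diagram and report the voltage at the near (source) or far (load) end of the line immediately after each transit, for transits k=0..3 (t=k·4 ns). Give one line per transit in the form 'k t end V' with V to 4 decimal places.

0 0 source 8.8889
1 4 load 0.8466
2 8 source 7.1017
3 12 load 1.4423

Γ_L=-0.904762, Γ_S=-0.777778; launch V₁=10·200/225=8.888889
k=0 src: V=8.8889
k=1 load: inc=8.888889, refl=8.888889·-0.904762=-8.0423; V=0.000000+8.888889+-8.042328=0.8466
k=2 src: inc=-8.042328, refl=-8.042328·-0.777778=6.2551; V=8.888889+-8.042328+6.255144=7.1017
k=3 load: inc=6.255144, refl=6.255144·-0.904762=-5.6594; V=0.846561+6.255144+-5.659416=1.4423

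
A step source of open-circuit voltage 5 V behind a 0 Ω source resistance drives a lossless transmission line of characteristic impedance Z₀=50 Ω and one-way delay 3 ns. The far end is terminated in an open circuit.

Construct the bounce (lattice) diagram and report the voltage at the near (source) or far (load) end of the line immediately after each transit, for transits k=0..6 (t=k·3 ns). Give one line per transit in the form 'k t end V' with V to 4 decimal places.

0 0 source 5.0000
1 3 load 10.0000
2 6 source 5.0000
3 9 load 0.0000
4 12 source 5.0000
5 15 load 10.0000
6 18 source 5.0000

Γ_L=1.000000, Γ_S=-1.000000; launch V₁=5·50/50=5.000000
k=0 src: V=5.0000
k=1 load: inc=5.000000, refl=5.000000·1.000000=5.0000; V=0.000000+5.000000+5.000000=10.0000
k=2 src: inc=5.000000, refl=5.000000·-1.000000=-5.0000; V=5.000000+5.000000+-5.000000=5.0000
k=3 load: inc=-5.000000, refl=-5.000000·1.000000=-5.0000; V=10.000000+-5.000000+-5.000000=0.0000
k=4 src: inc=-5.000000, refl=-5.000000·-1.000000=5.0000; V=5.000000+-5.000000+5.000000=5.0000
k=5 load: inc=5.000000, refl=5.000000·1.000000=5.0000; V=0.000000+5.000000+5.000000=10.0000
k=6 src: inc=5.000000, refl=5.000000·-1.000000=-5.0000; V=5.000000+5.000000+-5.000000=5.0000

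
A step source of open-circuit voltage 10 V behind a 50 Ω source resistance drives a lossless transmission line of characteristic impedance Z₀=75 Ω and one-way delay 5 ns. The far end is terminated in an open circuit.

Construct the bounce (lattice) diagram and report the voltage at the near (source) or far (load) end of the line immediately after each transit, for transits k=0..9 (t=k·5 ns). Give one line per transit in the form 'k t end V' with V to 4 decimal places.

0 0 source 6.0000
1 5 load 12.0000
2 10 source 10.8000
3 15 load 9.6000
4 20 source 9.8400
5 25 load 10.0800
6 30 source 10.0320
7 35 load 9.9840
8 40 source 9.9936
9 45 load 10.0032

Γ_L=1.000000, Γ_S=-0.200000; launch V₁=10·75/125=6.000000
k=0 src: V=6.0000
k=1 load: inc=6.000000, refl=6.000000·1.000000=6.0000; V=0.000000+6.000000+6.000000=12.0000
k=2 src: inc=6.000000, refl=6.000000·-0.200000=-1.2000; V=6.000000+6.000000+-1.200000=10.8000
k=3 load: inc=-1.200000, refl=-1.200000·1.000000=-1.2000; V=12.000000+-1.200000+-1.200000=9.6000
k=4 src: inc=-1.200000, refl=-1.200000·-0.200000=0.2400; V=10.800000+-1.200000+0.240000=9.8400
k=5 load: inc=0.240000, refl=0.240000·1.000000=0.2400; V=9.600000+0.240000+0.240000=10.0800
k=6 src: inc=0.240000, refl=0.240000·-0.200000=-0.0480; V=9.840000+0.240000+-0.048000=10.0320
k=7 load: inc=-0.048000, refl=-0.048000·1.000000=-0.0480; V=10.080000+-0.048000+-0.048000=9.9840
k=8 src: inc=-0.048000, refl=-0.048000·-0.200000=0.0096; V=10.032000+-0.048000+0.009600=9.9936
k=9 load: inc=0.009600, refl=0.009600·1.000000=0.0096; V=9.984000+0.009600+0.009600=10.0032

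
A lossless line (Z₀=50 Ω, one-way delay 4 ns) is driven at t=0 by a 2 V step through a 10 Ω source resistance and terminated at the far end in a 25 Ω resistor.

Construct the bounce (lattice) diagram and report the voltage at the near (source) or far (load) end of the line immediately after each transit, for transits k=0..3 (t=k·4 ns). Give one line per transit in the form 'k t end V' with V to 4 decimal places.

Γ_L=-0.333333, Γ_S=-0.666667; launch V₁=2·50/60=1.666667
k=0 src: V=1.6667
k=1 load: inc=1.666667, refl=1.666667·-0.333333=-0.5556; V=0.000000+1.666667+-0.555556=1.1111
k=2 src: inc=-0.555556, refl=-0.555556·-0.666667=0.3704; V=1.666667+-0.555556+0.370370=1.4815
k=3 load: inc=0.370370, refl=0.370370·-0.333333=-0.1235; V=1.111111+0.370370+-0.123457=1.3580

0 0 source 1.6667
1 4 load 1.1111
2 8 source 1.4815
3 12 load 1.3580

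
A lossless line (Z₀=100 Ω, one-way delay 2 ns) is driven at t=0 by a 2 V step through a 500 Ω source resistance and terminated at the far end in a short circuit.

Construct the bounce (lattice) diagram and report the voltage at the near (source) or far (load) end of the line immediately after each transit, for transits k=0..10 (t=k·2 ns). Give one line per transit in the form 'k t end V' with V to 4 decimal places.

0 0 source 0.3333
1 2 load 0.0000
2 4 source -0.2222
3 6 load 0.0000
4 8 source 0.1481
5 10 load 0.0000
6 12 source -0.0988
7 14 load 0.0000
8 16 source 0.0658
9 18 load 0.0000
10 20 source -0.0439

Γ_L=-1.000000, Γ_S=0.666667; launch V₁=2·100/600=0.333333
k=0 src: V=0.3333
k=1 load: inc=0.333333, refl=0.333333·-1.000000=-0.3333; V=0.000000+0.333333+-0.333333=0.0000
k=2 src: inc=-0.333333, refl=-0.333333·0.666667=-0.2222; V=0.333333+-0.333333+-0.222222=-0.2222
k=3 load: inc=-0.222222, refl=-0.222222·-1.000000=0.2222; V=0.000000+-0.222222+0.222222=0.0000
k=4 src: inc=0.222222, refl=0.222222·0.666667=0.1481; V=-0.222222+0.222222+0.148148=0.1481
k=5 load: inc=0.148148, refl=0.148148·-1.000000=-0.1481; V=0.000000+0.148148+-0.148148=0.0000
k=6 src: inc=-0.148148, refl=-0.148148·0.666667=-0.0988; V=0.148148+-0.148148+-0.098765=-0.0988
k=7 load: inc=-0.098765, refl=-0.098765·-1.000000=0.0988; V=0.000000+-0.098765+0.098765=0.0000
k=8 src: inc=0.098765, refl=0.098765·0.666667=0.0658; V=-0.098765+0.098765+0.065844=0.0658
k=9 load: inc=0.065844, refl=0.065844·-1.000000=-0.0658; V=0.000000+0.065844+-0.065844=0.0000
k=10 src: inc=-0.065844, refl=-0.065844·0.666667=-0.0439; V=0.065844+-0.065844+-0.043896=-0.0439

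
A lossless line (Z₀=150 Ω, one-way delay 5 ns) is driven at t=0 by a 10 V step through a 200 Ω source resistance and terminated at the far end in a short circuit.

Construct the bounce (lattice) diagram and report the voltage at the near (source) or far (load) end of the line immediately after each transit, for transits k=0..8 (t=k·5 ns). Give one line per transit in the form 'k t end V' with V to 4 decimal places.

0 0 source 4.2857
1 5 load 0.0000
2 10 source -0.6122
3 15 load 0.0000
4 20 source 0.0875
5 25 load 0.0000
6 30 source -0.0125
7 35 load 0.0000
8 40 source 0.0018

Γ_L=-1.000000, Γ_S=0.142857; launch V₁=10·150/350=4.285714
k=0 src: V=4.2857
k=1 load: inc=4.285714, refl=4.285714·-1.000000=-4.2857; V=0.000000+4.285714+-4.285714=0.0000
k=2 src: inc=-4.285714, refl=-4.285714·0.142857=-0.6122; V=4.285714+-4.285714+-0.612245=-0.6122
k=3 load: inc=-0.612245, refl=-0.612245·-1.000000=0.6122; V=0.000000+-0.612245+0.612245=0.0000
k=4 src: inc=0.612245, refl=0.612245·0.142857=0.0875; V=-0.612245+0.612245+0.087464=0.0875
k=5 load: inc=0.087464, refl=0.087464·-1.000000=-0.0875; V=0.000000+0.087464+-0.087464=0.0000
k=6 src: inc=-0.087464, refl=-0.087464·0.142857=-0.0125; V=0.087464+-0.087464+-0.012495=-0.0125
k=7 load: inc=-0.012495, refl=-0.012495·-1.000000=0.0125; V=0.000000+-0.012495+0.012495=0.0000
k=8 src: inc=0.012495, refl=0.012495·0.142857=0.0018; V=-0.012495+0.012495+0.001785=0.0018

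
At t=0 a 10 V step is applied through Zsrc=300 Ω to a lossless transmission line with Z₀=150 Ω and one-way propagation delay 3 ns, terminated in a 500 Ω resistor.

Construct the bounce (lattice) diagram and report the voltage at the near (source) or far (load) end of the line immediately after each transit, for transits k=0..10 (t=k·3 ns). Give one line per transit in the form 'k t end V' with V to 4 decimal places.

0 0 source 3.3333
1 3 load 5.1282
2 6 source 5.7265
3 9 load 6.0487
4 12 source 6.1560
5 15 load 6.2139
6 18 source 6.2331
7 21 load 6.2435
8 24 source 6.2470
9 27 load 6.2488
10 30 source 6.2495

Γ_L=0.538462, Γ_S=0.333333; launch V₁=10·150/450=3.333333
k=0 src: V=3.3333
k=1 load: inc=3.333333, refl=3.333333·0.538462=1.7949; V=0.000000+3.333333+1.794872=5.1282
k=2 src: inc=1.794872, refl=1.794872·0.333333=0.5983; V=3.333333+1.794872+0.598291=5.7265
k=3 load: inc=0.598291, refl=0.598291·0.538462=0.3222; V=5.128205+0.598291+0.322156=6.0487
k=4 src: inc=0.322156, refl=0.322156·0.333333=0.1074; V=5.726496+0.322156+0.107385=6.1560
k=5 load: inc=0.107385, refl=0.107385·0.538462=0.0578; V=6.048652+0.107385+0.057823=6.2139
k=6 src: inc=0.057823, refl=0.057823·0.333333=0.0193; V=6.156038+0.057823+0.019274=6.2331
k=7 load: inc=0.019274, refl=0.019274·0.538462=0.0104; V=6.213861+0.019274+0.010378=6.2435
k=8 src: inc=0.010378, refl=0.010378·0.333333=0.0035; V=6.233135+0.010378+0.003459=6.2470
k=9 load: inc=0.003459, refl=0.003459·0.538462=0.0019; V=6.243513+0.003459+0.001863=6.2488
k=10 src: inc=0.001863, refl=0.001863·0.333333=0.0006; V=6.246973+0.001863+0.000621=6.2495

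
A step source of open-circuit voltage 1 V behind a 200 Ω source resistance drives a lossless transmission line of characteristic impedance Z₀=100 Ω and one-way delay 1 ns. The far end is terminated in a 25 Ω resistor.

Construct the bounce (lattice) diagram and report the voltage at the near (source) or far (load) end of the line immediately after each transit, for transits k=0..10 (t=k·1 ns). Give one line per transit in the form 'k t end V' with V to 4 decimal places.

Γ_L=-0.600000, Γ_S=0.333333; launch V₁=1·100/300=0.333333
k=0 src: V=0.3333
k=1 load: inc=0.333333, refl=0.333333·-0.600000=-0.2000; V=0.000000+0.333333+-0.200000=0.1333
k=2 src: inc=-0.200000, refl=-0.200000·0.333333=-0.0667; V=0.333333+-0.200000+-0.066667=0.0667
k=3 load: inc=-0.066667, refl=-0.066667·-0.600000=0.0400; V=0.133333+-0.066667+0.040000=0.1067
k=4 src: inc=0.040000, refl=0.040000·0.333333=0.0133; V=0.066667+0.040000+0.013333=0.1200
k=5 load: inc=0.013333, refl=0.013333·-0.600000=-0.0080; V=0.106667+0.013333+-0.008000=0.1120
k=6 src: inc=-0.008000, refl=-0.008000·0.333333=-0.0027; V=0.120000+-0.008000+-0.002667=0.1093
k=7 load: inc=-0.002667, refl=-0.002667·-0.600000=0.0016; V=0.112000+-0.002667+0.001600=0.1109
k=8 src: inc=0.001600, refl=0.001600·0.333333=0.0005; V=0.109333+0.001600+0.000533=0.1115
k=9 load: inc=0.000533, refl=0.000533·-0.600000=-0.0003; V=0.110933+0.000533+-0.000320=0.1111
k=10 src: inc=-0.000320, refl=-0.000320·0.333333=-0.0001; V=0.111467+-0.000320+-0.000107=0.1110

0 0 source 0.3333
1 1 load 0.1333
2 2 source 0.0667
3 3 load 0.1067
4 4 source 0.1200
5 5 load 0.1120
6 6 source 0.1093
7 7 load 0.1109
8 8 source 0.1115
9 9 load 0.1111
10 10 source 0.1110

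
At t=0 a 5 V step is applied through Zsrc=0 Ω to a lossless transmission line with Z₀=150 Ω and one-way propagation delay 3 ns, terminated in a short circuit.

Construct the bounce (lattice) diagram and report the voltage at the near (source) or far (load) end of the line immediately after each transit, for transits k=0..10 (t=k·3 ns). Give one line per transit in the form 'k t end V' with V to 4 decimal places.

0 0 source 5.0000
1 3 load 0.0000
2 6 source 5.0000
3 9 load 0.0000
4 12 source 5.0000
5 15 load 0.0000
6 18 source 5.0000
7 21 load 0.0000
8 24 source 5.0000
9 27 load 0.0000
10 30 source 5.0000

Γ_L=-1.000000, Γ_S=-1.000000; launch V₁=5·150/150=5.000000
k=0 src: V=5.0000
k=1 load: inc=5.000000, refl=5.000000·-1.000000=-5.0000; V=0.000000+5.000000+-5.000000=0.0000
k=2 src: inc=-5.000000, refl=-5.000000·-1.000000=5.0000; V=5.000000+-5.000000+5.000000=5.0000
k=3 load: inc=5.000000, refl=5.000000·-1.000000=-5.0000; V=0.000000+5.000000+-5.000000=0.0000
k=4 src: inc=-5.000000, refl=-5.000000·-1.000000=5.0000; V=5.000000+-5.000000+5.000000=5.0000
k=5 load: inc=5.000000, refl=5.000000·-1.000000=-5.0000; V=0.000000+5.000000+-5.000000=0.0000
k=6 src: inc=-5.000000, refl=-5.000000·-1.000000=5.0000; V=5.000000+-5.000000+5.000000=5.0000
k=7 load: inc=5.000000, refl=5.000000·-1.000000=-5.0000; V=0.000000+5.000000+-5.000000=0.0000
k=8 src: inc=-5.000000, refl=-5.000000·-1.000000=5.0000; V=5.000000+-5.000000+5.000000=5.0000
k=9 load: inc=5.000000, refl=5.000000·-1.000000=-5.0000; V=0.000000+5.000000+-5.000000=0.0000
k=10 src: inc=-5.000000, refl=-5.000000·-1.000000=5.0000; V=5.000000+-5.000000+5.000000=5.0000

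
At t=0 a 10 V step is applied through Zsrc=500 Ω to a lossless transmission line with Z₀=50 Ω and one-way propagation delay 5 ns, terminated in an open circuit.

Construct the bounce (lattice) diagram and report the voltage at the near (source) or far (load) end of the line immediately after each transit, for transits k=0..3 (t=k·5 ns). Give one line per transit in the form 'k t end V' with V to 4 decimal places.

Γ_L=1.000000, Γ_S=0.818182; launch V₁=10·50/550=0.909091
k=0 src: V=0.9091
k=1 load: inc=0.909091, refl=0.909091·1.000000=0.9091; V=0.000000+0.909091+0.909091=1.8182
k=2 src: inc=0.909091, refl=0.909091·0.818182=0.7438; V=0.909091+0.909091+0.743802=2.5620
k=3 load: inc=0.743802, refl=0.743802·1.000000=0.7438; V=1.818182+0.743802+0.743802=3.3058

0 0 source 0.9091
1 5 load 1.8182
2 10 source 2.5620
3 15 load 3.3058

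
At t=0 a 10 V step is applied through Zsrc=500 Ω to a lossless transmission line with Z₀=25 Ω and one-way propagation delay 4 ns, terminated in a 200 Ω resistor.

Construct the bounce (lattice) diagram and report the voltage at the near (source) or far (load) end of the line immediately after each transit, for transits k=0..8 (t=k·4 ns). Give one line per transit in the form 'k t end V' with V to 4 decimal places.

Γ_L=0.777778, Γ_S=0.904762; launch V₁=10·25/525=0.476190
k=0 src: V=0.4762
k=1 load: inc=0.476190, refl=0.476190·0.777778=0.3704; V=0.000000+0.476190+0.370370=0.8466
k=2 src: inc=0.370370, refl=0.370370·0.904762=0.3351; V=0.476190+0.370370+0.335097=1.1817
k=3 load: inc=0.335097, refl=0.335097·0.777778=0.2606; V=0.846561+0.335097+0.260631=1.4423
k=4 src: inc=0.260631, refl=0.260631·0.904762=0.2358; V=1.181658+0.260631+0.235809=1.6781
k=5 load: inc=0.235809, refl=0.235809·0.777778=0.1834; V=1.442289+0.235809+0.183407=1.8615
k=6 src: inc=0.183407, refl=0.183407·0.904762=0.1659; V=1.678098+0.183407+0.165940=2.0274
k=7 load: inc=0.165940, refl=0.165940·0.777778=0.1291; V=1.861505+0.165940+0.129064=2.1565
k=8 src: inc=0.129064, refl=0.129064·0.904762=0.1168; V=2.027445+0.129064+0.116772=2.2733

0 0 source 0.4762
1 4 load 0.8466
2 8 source 1.1817
3 12 load 1.4423
4 16 source 1.6781
5 20 load 1.8615
6 24 source 2.0274
7 28 load 2.1565
8 32 source 2.2733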